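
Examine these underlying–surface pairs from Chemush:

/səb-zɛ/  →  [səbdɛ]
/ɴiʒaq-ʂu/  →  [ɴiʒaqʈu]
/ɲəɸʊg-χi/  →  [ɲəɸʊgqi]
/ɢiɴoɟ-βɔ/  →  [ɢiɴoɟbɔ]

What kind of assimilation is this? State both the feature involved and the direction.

progressive manner assimilation

Comparing underlying and surface forms, /z/ → [d] is the alternation; the neighbouring /b/ is constant.
/z/ is a fricative while /b/ is a stop; the output [d] is a stop, matching the trigger — so the feature that spreads is manner.
Place and voice are unchanged, so the assimilation is partial, not total.
The same holds elsewhere in the data: /ʂ/ → [ʈ] after /q/ (fricative → stop, matching a stop); /χ/ → [q] after /g/ (fricative → stop, matching a stop); /β/ → [b] after /ɟ/ (fricative → stop, matching a stop) — only manner changes, and always toward the preceding segment.
The trigger is the preceding segment, so the direction is progressive (perseverative).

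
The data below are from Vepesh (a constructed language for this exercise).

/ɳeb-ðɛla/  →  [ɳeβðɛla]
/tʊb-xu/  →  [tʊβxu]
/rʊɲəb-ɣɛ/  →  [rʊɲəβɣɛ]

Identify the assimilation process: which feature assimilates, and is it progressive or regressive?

Comparing underlying and surface forms, /b/ → [β] is the alternation; the neighbouring /ð/ is constant.
The change stop → fricative matches the manner of the following /ð/, identifying this as manner assimilation.
Place and voice are unchanged, so the assimilation is partial, not total.
Checking the remaining alternations: /b/ → [β] before /x/ (stop → fricative, matching a fricative); /b/ → [β] before /ɣ/ (stop → fricative, matching a fricative) — only manner changes, and always toward the following segment.
The trigger is the following segment, so the direction is regressive (anticipatory).

regressive manner assimilation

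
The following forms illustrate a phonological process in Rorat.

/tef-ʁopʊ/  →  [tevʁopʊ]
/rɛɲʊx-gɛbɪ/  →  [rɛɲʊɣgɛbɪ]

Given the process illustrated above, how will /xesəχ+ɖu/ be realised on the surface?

[xesəʁɖu]

The data show regressive voicing assimilation: /f/ → [v] before /ʁ/; /x/ → [ɣ] before /g/. In each pair only voicing changes, matching the following consonant, while place and manner stay constant.
The rule targets /χ/ (voiceless uvular fricative), which sits before the trigger /ɖ/ (voiced).
The voiced uvular fricative is [ʁ], so /χ/ → [ʁ].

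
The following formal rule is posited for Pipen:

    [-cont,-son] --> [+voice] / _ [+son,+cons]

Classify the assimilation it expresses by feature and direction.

The target ([-cont,-son], stops) acquires [+voice] next to a sonorant consonant ([+son,+cons]) — it takes on the voicing of its neighbour, so the feature that spreads is voicing.
The conditioning segment sits to the right of the focus bar, meaning the trigger follows the segment that changes — regressive assimilation.

regressive voicing assimilation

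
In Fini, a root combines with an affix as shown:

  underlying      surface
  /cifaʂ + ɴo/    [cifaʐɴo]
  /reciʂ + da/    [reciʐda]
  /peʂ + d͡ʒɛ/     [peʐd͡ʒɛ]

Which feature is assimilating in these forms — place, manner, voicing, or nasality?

voicing

Comparing underlying and surface forms, /ʂ/ → [ʐ] is the alternation; the neighbouring /ɴ/ is constant.
The change voiceless → voiced matches the voicing of the following /ɴ/, identifying this as voicing assimilation.
The same holds elsewhere in the data: /ʂ/ → [ʐ] before /d/ (voiceless → voiced, matching voiced); /ʂ/ → [ʐ] before /d͡ʒ/ (voiceless → voiced, matching voiced) — only voicing changes, and always toward the following segment.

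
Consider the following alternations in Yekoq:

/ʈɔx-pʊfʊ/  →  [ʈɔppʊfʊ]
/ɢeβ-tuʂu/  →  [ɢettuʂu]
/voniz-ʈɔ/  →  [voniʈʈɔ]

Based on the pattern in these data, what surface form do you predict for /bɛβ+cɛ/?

The data show regressive total assimilation (/x/ → [p] before /p/; /β/ → [t] before /t/; /z/ → [ʈ] before /ʈ/): in every case the target segment becomes identical to its following neighbour, copying more than a single feature.
/β/ is the segment targeted by the rule; it sits immediately before /c/, so it assimilates completely and surfaces as [c].

[bɛccɛ]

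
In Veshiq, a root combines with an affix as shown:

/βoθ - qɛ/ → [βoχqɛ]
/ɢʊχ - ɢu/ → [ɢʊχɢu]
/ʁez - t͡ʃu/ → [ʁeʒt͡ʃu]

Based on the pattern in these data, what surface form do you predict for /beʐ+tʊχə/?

The data show regressive place assimilation: /θ/ → [χ] before /q/; /z/ → [ʒ] before /t͡ʃ/. In each pair only place changes, matching the following consonant, while manner and voice stay constant.
No alternation appears in [ɢʊχɢu]: there the adjacent consonants already agree in place (/χ/ and /ɢ/ are both uvular), so this form is consistent with the same rule.
/ʐ/ is a voiced retroflex fricative. The following trigger /t/ is alveolar, so /ʐ/ must become alveolar as well.
The voiced alveolar fricative is [z], so /ʐ/ → [z].

[beztʊχə]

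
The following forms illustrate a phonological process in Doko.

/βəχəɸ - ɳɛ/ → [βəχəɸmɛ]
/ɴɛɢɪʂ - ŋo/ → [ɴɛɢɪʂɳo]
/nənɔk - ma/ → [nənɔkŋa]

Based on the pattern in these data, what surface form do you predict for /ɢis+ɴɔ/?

The data show progressive place assimilation: /ɳ/ → [m] after /ɸ/; /ŋ/ → [ɳ] after /ʂ/; /m/ → [ŋ] after /k/. In each pair only place changes, matching the preceding consonant, while manner and voice stay constant.
The rule targets /ɴ/ (voiced uvular nasal), which sits after the trigger /s/ (alveolar).
A voiced alveolar nasal is [n], so the surface segment is [n].

[ɢisnɔ]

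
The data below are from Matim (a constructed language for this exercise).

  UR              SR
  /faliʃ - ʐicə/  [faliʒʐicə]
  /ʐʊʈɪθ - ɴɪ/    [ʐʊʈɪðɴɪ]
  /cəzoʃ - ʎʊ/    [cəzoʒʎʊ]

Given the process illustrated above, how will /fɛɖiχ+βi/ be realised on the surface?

The data show regressive voicing assimilation: /ʃ/ → [ʒ] before /ʐ/; /θ/ → [ð] before /ɴ/; /ʃ/ → [ʒ] before /ʎ/. In each pair only voicing changes, matching the following consonant, while place and manner stay constant.
/χ/ is a voiceless uvular fricative. The following trigger /β/ is voiced, so /χ/ must become voiced as well.
Changing only its voicing to voiced gives [ʁ] — the voiced uvular fricative.

[fɛɖiʁβi]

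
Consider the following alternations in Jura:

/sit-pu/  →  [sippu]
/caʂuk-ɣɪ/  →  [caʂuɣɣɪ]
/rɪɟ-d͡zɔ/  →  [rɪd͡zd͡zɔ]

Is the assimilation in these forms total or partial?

total assimilation

Comparing underlying and surface forms, /k/ → [ɣ] is the alternation; the neighbouring /ɣ/ is constant.
The output [ɣ] is identical to the trigger /ɣ/ — every feature (place, manner, voicing) has been copied — so this is total assimilation.
The remaining alternations confirm this: /t/ → [p] before /p/; /ɟ/ → [d͡z] before /d͡z/ — in each case the output is a copy of the following consonant.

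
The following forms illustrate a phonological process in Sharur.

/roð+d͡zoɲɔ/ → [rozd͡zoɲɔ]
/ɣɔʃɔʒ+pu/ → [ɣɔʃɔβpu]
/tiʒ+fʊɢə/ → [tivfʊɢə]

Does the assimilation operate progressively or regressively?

regressive

The segment that alternates is /ð/, which surfaces as [z] when adjacent to /d͡z/.
/ð/ is dental while /d͡z/ is alveolar; the output [z] is alveolar, matching the trigger — so the feature that spreads is place.
The other alternating forms pattern the same way: /ʒ/ → [β] before /p/ (postalveolar → bilabial, matching bilabial); /ʒ/ → [v] before /f/ (postalveolar → labiodental, matching labiodental) — only place changes, and always toward the following segment.
The trigger is the following segment, so the direction is regressive (anticipatory).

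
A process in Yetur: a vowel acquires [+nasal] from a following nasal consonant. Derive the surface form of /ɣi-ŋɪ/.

[ɣĩŋɪ]

The vowel /i/ is adjacent to the following nasal /ŋ/, so it acquires [+nasal] and surfaces as [ĩ].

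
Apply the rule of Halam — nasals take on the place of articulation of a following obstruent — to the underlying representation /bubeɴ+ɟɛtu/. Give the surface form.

/ɴ/ is a voiced uvular nasal. The following trigger /ɟ/ is palatal, so /ɴ/ must become palatal as well.
A voiced palatal nasal is [ɲ], so the surface segment is [ɲ].

[bubeɲɟɛtu]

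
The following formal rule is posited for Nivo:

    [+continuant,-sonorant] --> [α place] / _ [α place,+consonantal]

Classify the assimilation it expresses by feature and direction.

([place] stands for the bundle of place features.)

The rule copies the place features (abbreviated [place]) from the environment onto the target, so the assimilating feature is place.
Since the environment is written after the underscore, the trigger follows the target; the direction is regressive.

regressive place assimilation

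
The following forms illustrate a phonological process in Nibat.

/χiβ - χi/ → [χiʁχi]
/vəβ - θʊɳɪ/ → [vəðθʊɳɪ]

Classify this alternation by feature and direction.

regressive place assimilation

Comparing underlying and surface forms, /β/ → [ʁ] is the alternation; the neighbouring /χ/ is constant.
/β/ is bilabial while /χ/ is uvular; the output [ʁ] is uvular, matching the trigger — so the feature that spreads is place.
Manner and voice are unchanged, so the assimilation is partial, not total.
Checking the remaining alternation: /β/ → [ð] before /θ/ (bilabial → dental, matching dental) — only place changes, and always toward the following segment.
The trigger is the following segment, so the direction is regressive (anticipatory).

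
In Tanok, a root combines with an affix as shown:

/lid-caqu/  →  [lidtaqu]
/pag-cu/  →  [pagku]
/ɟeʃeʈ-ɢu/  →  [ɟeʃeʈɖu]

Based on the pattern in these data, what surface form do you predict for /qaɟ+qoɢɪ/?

The data show progressive place assimilation: /c/ → [t] after /d/; /c/ → [k] after /g/; /ɢ/ → [ɖ] after /ʈ/. In each pair only place changes, matching the preceding consonant, while manner and voice stay constant.
/q/ is a voiceless uvular stop. The preceding trigger /ɟ/ is palatal, so /q/ must become palatal as well.
Changing only its place to palatal gives [c] — the voiceless palatal stop.

[qaɟcoɢɪ]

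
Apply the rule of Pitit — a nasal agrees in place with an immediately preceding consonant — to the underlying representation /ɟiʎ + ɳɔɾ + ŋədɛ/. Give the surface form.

[ɟiʎɲɔɾnədɛ]

/ɳ/ is a voiced retroflex nasal. The preceding trigger /ʎ/ is palatal, so /ɳ/ must become palatal as well.
A voiced palatal nasal is [ɲ], so the surface segment is [ɲ].
At the second juncture, /ŋ/ likewise becomes [n] adjacent to /ɾ/.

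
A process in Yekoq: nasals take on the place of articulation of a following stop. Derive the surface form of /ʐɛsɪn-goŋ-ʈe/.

[ʐɛsɪŋgoɳʈe]

/n/ is a voiced alveolar nasal. The following trigger /g/ is velar, so /n/ must become velar as well.
Changing only its place to velar gives [ŋ] — the voiced velar nasal.
At the second juncture, /ŋ/ likewise becomes [ɳ] adjacent to /ʈ/.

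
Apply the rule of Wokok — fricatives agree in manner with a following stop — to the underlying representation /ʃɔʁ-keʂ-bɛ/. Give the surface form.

/ʁ/ is a voiced uvular fricative. The following trigger /k/ is a stop, so /ʁ/ must become a stop as well.
A voiced uvular stop is [ɢ], so the surface segment is [ɢ].
At the second juncture, /ʂ/ likewise becomes [ʈ] adjacent to /b/.

[ʃɔɢkeʈbɛ]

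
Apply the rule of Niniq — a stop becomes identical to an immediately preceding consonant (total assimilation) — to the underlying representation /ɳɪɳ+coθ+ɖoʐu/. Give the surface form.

[ɳɪɳɳoθθoʐu]

/c/ is the segment targeted by the rule; it sits immediately after /ɳ/, so it assimilates completely and surfaces as [ɳ].
The same rule applies at the second boundary: /ɖ/ → [θ] next to /θ/.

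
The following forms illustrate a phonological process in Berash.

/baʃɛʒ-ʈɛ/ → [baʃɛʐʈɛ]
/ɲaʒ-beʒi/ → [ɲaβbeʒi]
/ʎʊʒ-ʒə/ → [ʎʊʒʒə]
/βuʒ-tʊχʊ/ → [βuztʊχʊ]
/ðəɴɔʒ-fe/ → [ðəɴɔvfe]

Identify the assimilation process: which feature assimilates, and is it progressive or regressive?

The segment that alternates is /ʒ/, which surfaces as [ʐ] when adjacent to /ʈ/.
The change postalveolar → retroflex matches the place of the following /ʈ/, identifying this as place assimilation.
Manner and voice are unchanged, so the assimilation is partial, not total.
Checking the remaining alternations: /ʒ/ → [β] before /b/ (postalveolar → bilabial, matching bilabial); /ʒ/ → [z] before /t/ (postalveolar → alveolar, matching alveolar); /ʒ/ → [v] before /f/ (postalveolar → labiodental, matching labiodental) — only place changes, and always toward the following segment.
No alternation appears in [ʎʊʒʒə]: there the adjacent consonants already agree in place (/ʒ/ and /ʒ/ are both postalveolar), so this form is consistent with the same rule.
The trigger is the following segment, so the direction is regressive (anticipatory).

regressive place assimilation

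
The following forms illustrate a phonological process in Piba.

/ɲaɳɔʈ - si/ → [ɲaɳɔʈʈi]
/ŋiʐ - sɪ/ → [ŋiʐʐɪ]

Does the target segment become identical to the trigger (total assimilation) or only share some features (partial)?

The segment that alternates is /s/, which surfaces as [ʈ] when adjacent to /ʈ/.
The output [ʈ] is identical to the trigger /ʈ/ — every feature (place, manner, voicing) has been copied — so this is total assimilation.
The other form behaves the same way: /s/ → [ʐ] after /ʐ/ — in each case the output is a copy of the preceding consonant.

total assimilation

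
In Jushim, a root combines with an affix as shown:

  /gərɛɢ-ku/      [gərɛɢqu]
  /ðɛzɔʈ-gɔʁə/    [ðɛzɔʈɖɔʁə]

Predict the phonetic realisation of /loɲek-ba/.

The data show progressive place assimilation: /k/ → [q] after /ɢ/; /g/ → [ɖ] after /ʈ/. In each pair only place changes, matching the preceding consonant, while manner and voice stay constant.
The rule targets /b/ (voiced bilabial stop), which sits after the trigger /k/ (velar).
Changing only its place to velar gives [g] — the voiced velar stop.

[loɲekga]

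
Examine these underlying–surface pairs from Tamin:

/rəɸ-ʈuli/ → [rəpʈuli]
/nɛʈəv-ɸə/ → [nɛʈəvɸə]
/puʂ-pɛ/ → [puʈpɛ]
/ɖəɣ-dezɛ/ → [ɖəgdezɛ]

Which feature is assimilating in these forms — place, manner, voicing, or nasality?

manner

The segment that alternates is /ɸ/, which surfaces as [p] when adjacent to /ʈ/.
/ɸ/ is a fricative while /ʈ/ is a stop; the output [p] is a stop, matching the trigger — so the feature that spreads is manner.
The same holds elsewhere in the data: /ʂ/ → [ʈ] before /p/ (fricative → stop, matching a stop); /ɣ/ → [g] before /d/ (fricative → stop, matching a stop) — only manner changes, and always toward the following segment.
No alternation appears in [nɛʈəvɸə]: there the adjacent consonants already agree in manner (/v/ and /ɸ/ are both fricatives), so this form is consistent with the same rule.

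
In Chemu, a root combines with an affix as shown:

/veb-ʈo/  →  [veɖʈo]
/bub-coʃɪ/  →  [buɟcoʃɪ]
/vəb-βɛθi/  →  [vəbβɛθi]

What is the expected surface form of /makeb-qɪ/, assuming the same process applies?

The data show regressive place assimilation: /b/ → [ɖ] before /ʈ/; /b/ → [ɟ] before /c/. In each pair only place changes, matching the following consonant, while manner and voice stay constant.
No alternation appears in [vəbβɛθi]: there the adjacent consonants already agree in place (/b/ and /β/ are both bilabial), so this form is consistent with the same rule.
/b/ is a voiced bilabial stop. The following trigger /q/ is uvular, so /b/ must become uvular as well.
A voiced uvular stop is [ɢ], so the surface segment is [ɢ].

[makeɢqɪ]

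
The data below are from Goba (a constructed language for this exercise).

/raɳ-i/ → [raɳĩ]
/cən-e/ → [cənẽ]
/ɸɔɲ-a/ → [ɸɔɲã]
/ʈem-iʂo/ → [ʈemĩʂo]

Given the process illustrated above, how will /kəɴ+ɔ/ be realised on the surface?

[kəɴɔ̃]

The data show progressive nasality assimilation (vowel nasalisation): /i/ → [ĩ] after /ɳ/; /e/ → [ẽ] after /n/; /a/ → [ã] after /ɲ/; /i/ → [ĩ] after /m/ — a vowel is nasalised by an immediately preceding nasal consonant.
The vowel /ɔ/ is adjacent to the preceding nasal /ɴ/, so it acquires [+nasal] and surfaces as [ɔ̃].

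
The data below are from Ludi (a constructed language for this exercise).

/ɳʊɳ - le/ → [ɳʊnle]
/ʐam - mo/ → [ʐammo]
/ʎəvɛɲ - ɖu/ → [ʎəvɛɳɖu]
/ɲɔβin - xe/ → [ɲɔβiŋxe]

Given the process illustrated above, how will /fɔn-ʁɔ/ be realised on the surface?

[fɔɴʁɔ]

The data show regressive place assimilation: /ɳ/ → [n] before /l/; /ɲ/ → [ɳ] before /ɖ/; /n/ → [ŋ] before /x/. In each pair only place changes, matching the following consonant, while manner and voice stay constant.
Nothing changes in [ʐammo]: there the adjacent consonants already agree in place (/m/ and /m/ are both bilabial), so this form is consistent with the same rule.
The rule targets /n/ (voiced alveolar nasal), which sits before the trigger /ʁ/ (uvular).
Changing only its place to uvular gives [ɴ] — the voiced uvular nasal.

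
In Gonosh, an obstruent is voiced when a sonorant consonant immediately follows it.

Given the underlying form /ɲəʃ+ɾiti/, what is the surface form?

[ɲəʒɾiti]

The rule targets /ʃ/ (voiceless postalveolar fricative), which sits before the trigger /ɾ/ (voiced).
Changing only its voicing to voiced gives [ʒ] — the voiced postalveolar fricative.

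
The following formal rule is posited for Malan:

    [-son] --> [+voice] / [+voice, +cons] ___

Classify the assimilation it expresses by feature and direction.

progressive voicing assimilation

The structural change is [+voice], and the conditioning segment [+voice, +cons] (a voiced consonant) is itself voiced, so the target comes to share the voicing of its neighbour — voicing assimilation.
Since the environment is written before the underscore, the trigger precedes the target; the direction is progressive.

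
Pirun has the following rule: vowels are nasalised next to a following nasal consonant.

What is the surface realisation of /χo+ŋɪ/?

[χõŋɪ]

The vowel /o/ is adjacent to the following nasal /ŋ/, so it acquires [+nasal] and surfaces as [õ].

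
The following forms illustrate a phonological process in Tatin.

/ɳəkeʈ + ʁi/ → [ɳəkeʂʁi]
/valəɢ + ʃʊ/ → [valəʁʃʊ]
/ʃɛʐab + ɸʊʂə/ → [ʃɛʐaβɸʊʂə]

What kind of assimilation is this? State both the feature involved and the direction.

regressive manner assimilation

The segment that alternates is /ʈ/, which surfaces as [ʂ] when adjacent to /ʁ/.
The change stop → fricative matches the manner of the following /ʁ/, identifying this as manner assimilation.
Place and voice are unchanged, so the assimilation is partial, not total.
Checking the remaining alternations: /ɢ/ → [ʁ] before /ʃ/ (stop → fricative, matching a fricative); /b/ → [β] before /ɸ/ (stop → fricative, matching a fricative) — only manner changes, and always toward the following segment.
Since the segment that changes precedes the conditioning segment, the assimilation is regressive.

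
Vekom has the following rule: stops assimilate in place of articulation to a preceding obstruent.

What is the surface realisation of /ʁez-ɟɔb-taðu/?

The rule targets /ɟ/ (voiced palatal stop), which sits after the trigger /z/ (alveolar).
The voiced alveolar stop is [d], so /ɟ/ → [d].
At the second juncture, /t/ likewise becomes [p] adjacent to /b/.

[ʁezdɔbpaðu]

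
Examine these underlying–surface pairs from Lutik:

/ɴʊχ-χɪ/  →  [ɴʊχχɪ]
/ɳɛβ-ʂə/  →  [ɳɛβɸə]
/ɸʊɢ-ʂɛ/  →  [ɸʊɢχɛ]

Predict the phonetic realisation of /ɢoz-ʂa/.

The data show progressive place assimilation: /ʂ/ → [ɸ] after /β/; /ʂ/ → [χ] after /ɢ/. In each pair only place changes, matching the preceding consonant, while manner and voice stay constant.
Nothing changes in [ɴʊχχɪ]: there the adjacent consonants already agree in place (/χ/ and /χ/ are both uvular), so this form is consistent with the same rule.
The rule targets /ʂ/ (voiceless retroflex fricative), which sits after the trigger /z/ (alveolar).
Changing only its place to alveolar gives [s] — the voiceless alveolar fricative.

[ɢozsa]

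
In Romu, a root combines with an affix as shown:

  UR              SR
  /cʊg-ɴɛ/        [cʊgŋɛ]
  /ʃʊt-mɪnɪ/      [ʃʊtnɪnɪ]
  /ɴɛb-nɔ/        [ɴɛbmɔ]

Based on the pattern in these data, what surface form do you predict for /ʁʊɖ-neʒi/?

The data show progressive place assimilation: /ɴ/ → [ŋ] after /g/; /m/ → [n] after /t/; /n/ → [m] after /b/. In each pair only place changes, matching the preceding consonant, while manner and voice stay constant.
The rule targets /n/ (voiced alveolar nasal), which sits after the trigger /ɖ/ (retroflex).
The voiced retroflex nasal is [ɳ], so /n/ → [ɳ].

[ʁʊɖɳeʒi]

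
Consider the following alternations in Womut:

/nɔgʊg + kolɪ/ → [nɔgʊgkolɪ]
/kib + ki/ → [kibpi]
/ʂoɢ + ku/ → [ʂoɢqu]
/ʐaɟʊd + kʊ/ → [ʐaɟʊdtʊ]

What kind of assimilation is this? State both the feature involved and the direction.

Comparing underlying and surface forms, /k/ → [p] is the alternation; the neighbouring /b/ is constant.
The change velar → bilabial matches the place of the preceding /b/, identifying this as place assimilation.
Manner and voice are unchanged, so the assimilation is partial, not total.
The same holds elsewhere in the data: /k/ → [q] after /ɢ/ (velar → uvular, matching uvular); /k/ → [t] after /d/ (velar → alveolar, matching alveolar) — only place changes, and always toward the preceding segment.
No alternation appears in [nɔgʊgkolɪ]: there the adjacent consonants already agree in place (/k/ and /g/ are both velar), so this form is consistent with the same rule.
The trigger is the preceding segment, so the direction is progressive (perseverative).

progressive place assimilation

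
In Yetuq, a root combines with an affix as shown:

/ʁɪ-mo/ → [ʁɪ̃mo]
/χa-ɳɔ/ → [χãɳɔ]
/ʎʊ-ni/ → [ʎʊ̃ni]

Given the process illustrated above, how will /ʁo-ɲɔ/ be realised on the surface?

The data show regressive nasality assimilation (vowel nasalisation): /ɪ/ → [ɪ̃] before /m/; /a/ → [ã] before /ɳ/; /ʊ/ → [ʊ̃] before /n/ — a vowel is nasalised by an immediately following nasal consonant.
The vowel /o/ is adjacent to the following nasal /ɲ/, so it acquires [+nasal] and surfaces as [õ].

[ʁõɲɔ]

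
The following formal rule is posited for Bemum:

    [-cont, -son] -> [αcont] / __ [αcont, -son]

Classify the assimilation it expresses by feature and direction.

The shared variable α links the value of [cont] on the target to that of the neighbouring obstruent. [cont] distinguishes stops from fricatives — a manner-of-articulation feature — so this is manner assimilation.
Since the environment is written after the underscore, the trigger follows the target; the direction is regressive.

regressive manner assimilation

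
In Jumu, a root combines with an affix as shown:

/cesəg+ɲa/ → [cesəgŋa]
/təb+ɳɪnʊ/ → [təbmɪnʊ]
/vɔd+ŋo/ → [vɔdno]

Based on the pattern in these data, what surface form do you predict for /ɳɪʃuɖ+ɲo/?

[ɳɪʃuɖɳo]

The data show progressive place assimilation: /ɲ/ → [ŋ] after /g/; /ɳ/ → [m] after /b/; /ŋ/ → [n] after /d/. In each pair only place changes, matching the preceding consonant, while manner and voice stay constant.
The rule targets /ɲ/ (voiced palatal nasal), which sits after the trigger /ɖ/ (retroflex).
A voiced retroflex nasal is [ɳ], so the surface segment is [ɳ].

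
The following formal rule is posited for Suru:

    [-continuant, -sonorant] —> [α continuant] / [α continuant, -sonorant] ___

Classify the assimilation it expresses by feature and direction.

progressive manner assimilation

The shared variable α links the value of [continuant] on the target to that of the neighbouring obstruent. [continuant] distinguishes stops from fricatives — a manner-of-articulation feature — so this is manner assimilation.
Since the environment is written before the underscore, the trigger precedes the target; the direction is progressive.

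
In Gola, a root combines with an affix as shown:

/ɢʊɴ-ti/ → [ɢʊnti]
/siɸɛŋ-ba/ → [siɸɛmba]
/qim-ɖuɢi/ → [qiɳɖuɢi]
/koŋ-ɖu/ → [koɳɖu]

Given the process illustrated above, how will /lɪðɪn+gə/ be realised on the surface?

The data show regressive place assimilation: /ɴ/ → [n] before /t/; /ŋ/ → [m] before /b/; /m/ → [ɳ] before /ɖ/; /ŋ/ → [ɳ] before /ɖ/. In each pair only place changes, matching the following consonant, while manner and voice stay constant.
The rule targets /n/ (voiced alveolar nasal), which sits before the trigger /g/ (velar).
Changing only its place to velar gives [ŋ] — the voiced velar nasal.

[lɪðɪŋgə]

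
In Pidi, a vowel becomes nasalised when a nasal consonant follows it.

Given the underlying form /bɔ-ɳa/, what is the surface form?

[bɔ̃ɳa]

The vowel /ɔ/ is adjacent to the following nasal /ɳ/, so it acquires [+nasal] and surfaces as [ɔ̃].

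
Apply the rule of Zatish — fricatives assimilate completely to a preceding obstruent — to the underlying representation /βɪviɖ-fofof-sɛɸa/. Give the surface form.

[βɪviɖɖofoffɛɸa]

/f/ is the segment targeted by the rule; it sits immediately after /ɖ/, so it assimilates completely and surfaces as [ɖ].
The same rule applies at the second boundary: /s/ → [f] next to /f/.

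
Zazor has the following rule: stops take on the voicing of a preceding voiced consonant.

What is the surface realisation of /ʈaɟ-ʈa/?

/ʈ/ is a voiceless retroflex stop. The preceding trigger /ɟ/ is voiced, so /ʈ/ must become voiced as well.
Changing only its voicing to voiced gives [ɖ] — the voiced retroflex stop.

[ʈaɟɖa]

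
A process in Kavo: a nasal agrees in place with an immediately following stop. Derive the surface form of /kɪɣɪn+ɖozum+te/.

[kɪɣɪɳɖozunte]

The rule targets /n/ (voiced alveolar nasal), which sits before the trigger /ɖ/ (retroflex).
A voiced retroflex nasal is [ɳ], so the surface segment is [ɳ].
The same rule applies at the second boundary: /m/ → [n] next to /t/.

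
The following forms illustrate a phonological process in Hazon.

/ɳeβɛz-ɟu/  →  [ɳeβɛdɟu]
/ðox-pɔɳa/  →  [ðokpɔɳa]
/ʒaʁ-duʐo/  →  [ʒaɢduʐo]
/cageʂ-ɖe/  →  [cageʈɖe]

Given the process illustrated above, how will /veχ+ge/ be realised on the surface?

The data show regressive manner assimilation: /z/ → [d] before /ɟ/; /x/ → [k] before /p/; /ʁ/ → [ɢ] before /d/; /ʂ/ → [ʈ] before /ɖ/. In each pair only manner changes, matching the following consonant, while place and voice stay constant.
The rule targets /χ/ (voiceless uvular fricative), which sits before the trigger /g/ (stop).
The voiceless uvular stop is [q], so /χ/ → [q].

[veqge]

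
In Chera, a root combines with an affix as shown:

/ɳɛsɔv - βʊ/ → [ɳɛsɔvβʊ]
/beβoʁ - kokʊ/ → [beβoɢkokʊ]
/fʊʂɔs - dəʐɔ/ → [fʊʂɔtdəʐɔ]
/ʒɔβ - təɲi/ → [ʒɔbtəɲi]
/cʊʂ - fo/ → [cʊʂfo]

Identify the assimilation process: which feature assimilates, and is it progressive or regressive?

regressive manner assimilation

Underlying /ʁ/ is realised as [ɢ] next to /k/; /k/ itself does not change.
/ʁ/ is a fricative while /k/ is a stop; the output [ɢ] is a stop, matching the trigger — so the feature that spreads is manner.
Place and voice are unchanged, so the assimilation is partial, not total.
The other alternating forms pattern the same way: /s/ → [t] before /d/ (fricative → stop, matching a stop); /β/ → [b] before /t/ (fricative → stop, matching a stop) — only manner changes, and always toward the following segment.
Nothing changes in [ɳɛsɔvβʊ], [cʊʂfo]: there the adjacent consonants already agree in manner (/v/ and /β/ are both fricatives; /ʂ/ and /f/ are both fricatives), so these forms are consistent with the same rule.
Since the segment that changes precedes the conditioning segment, the assimilation is regressive.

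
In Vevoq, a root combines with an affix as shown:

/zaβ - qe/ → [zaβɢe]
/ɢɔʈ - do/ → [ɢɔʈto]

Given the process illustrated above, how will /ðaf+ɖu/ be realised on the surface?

[ðafʈu]

The data show progressive voicing assimilation: /q/ → [ɢ] after /β/; /d/ → [t] after /ʈ/. In each pair only voicing changes, matching the preceding consonant, while place and manner stay constant.
/ɖ/ is a voiced retroflex stop. The preceding trigger /f/ is voiceless, so /ɖ/ must become voiceless as well.
The voiceless retroflex stop is [ʈ], so /ɖ/ → [ʈ].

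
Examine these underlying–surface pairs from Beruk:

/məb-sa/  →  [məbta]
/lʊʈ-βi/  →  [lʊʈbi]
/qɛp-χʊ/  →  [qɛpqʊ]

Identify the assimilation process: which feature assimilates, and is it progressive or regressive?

Comparing underlying and surface forms, /s/ → [t] is the alternation; the neighbouring /b/ is constant.
The change fricative → stop matches the manner of the preceding /b/, identifying this as manner assimilation.
Place and voice are unchanged, so the assimilation is partial, not total.
The same holds elsewhere in the data: /β/ → [b] after /ʈ/ (fricative → stop, matching a stop); /χ/ → [q] after /p/ (fricative → stop, matching a stop) — only manner changes, and always toward the preceding segment.
The trigger is the preceding segment, so the direction is progressive (perseverative).

progressive manner assimilation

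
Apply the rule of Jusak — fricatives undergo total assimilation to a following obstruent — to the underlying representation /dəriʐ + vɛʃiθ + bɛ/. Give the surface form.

[dərivvɛʃibbɛ]

/ʐ/ is the segment targeted by the rule; it sits immediately before /v/, so it assimilates completely and surfaces as [v].
The same rule applies at the second boundary: /θ/ → [b] next to /b/.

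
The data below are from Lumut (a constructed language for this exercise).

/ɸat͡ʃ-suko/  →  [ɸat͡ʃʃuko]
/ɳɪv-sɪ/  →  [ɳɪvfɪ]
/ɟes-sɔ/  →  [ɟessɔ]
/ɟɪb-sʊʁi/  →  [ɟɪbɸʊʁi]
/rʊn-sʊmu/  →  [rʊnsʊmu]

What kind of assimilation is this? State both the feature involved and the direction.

Comparing underlying and surface forms, /s/ → [ʃ] is the alternation; the neighbouring /t͡ʃ/ is constant.
The change alveolar → postalveolar matches the place of the preceding /t͡ʃ/, identifying this as place assimilation.
Manner and voice are unchanged, so the assimilation is partial, not total.
Checking the remaining alternations: /s/ → [f] after /v/ (alveolar → labiodental, matching labiodental); /s/ → [ɸ] after /b/ (alveolar → bilabial, matching bilabial) — only place changes, and always toward the preceding segment.
No alternation appears in [ɟessɔ], [rʊnsʊmu]: there the adjacent consonants already agree in place (/s/ and /s/ are both alveolar; /s/ and /n/ are both alveolar), so these forms are consistent with the same rule.
The trigger is the preceding segment, so the direction is progressive (perseverative).

progressive place assimilation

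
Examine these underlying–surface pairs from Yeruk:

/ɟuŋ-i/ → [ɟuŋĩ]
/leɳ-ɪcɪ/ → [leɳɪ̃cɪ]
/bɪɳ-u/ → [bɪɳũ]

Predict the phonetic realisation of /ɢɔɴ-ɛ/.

[ɢɔɴɛ̃]

The data show progressive nasality assimilation (vowel nasalisation): /i/ → [ĩ] after /ŋ/; /ɪ/ → [ɪ̃] after /ɳ/; /u/ → [ũ] after /ɳ/ — a vowel is nasalised by an immediately preceding nasal consonant.
The vowel /ɛ/ is adjacent to the preceding nasal /ɴ/, so it acquires [+nasal] and surfaces as [ɛ̃].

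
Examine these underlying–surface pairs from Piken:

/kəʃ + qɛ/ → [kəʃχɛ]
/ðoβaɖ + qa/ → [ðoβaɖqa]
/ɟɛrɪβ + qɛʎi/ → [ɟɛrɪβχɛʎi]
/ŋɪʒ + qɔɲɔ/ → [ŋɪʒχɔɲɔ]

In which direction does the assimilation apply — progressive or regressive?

The segment that alternates is /q/, which surfaces as [χ] when adjacent to /ʃ/.
The change stop → fricative matches the manner of the preceding /ʃ/, identifying this as manner assimilation.
The same holds elsewhere in the data: /q/ → [χ] after /β/ (stop → fricative, matching a fricative); /q/ → [χ] after /ʒ/ (stop → fricative, matching a fricative) — only manner changes, and always toward the preceding segment.
No alternation appears in [ðoβaɖqa]: there the adjacent consonants already agree in manner (/q/ and /ɖ/ are both stops), so this form is consistent with the same rule.
The trigger is the preceding segment, so the direction is progressive (perseverative).

progressive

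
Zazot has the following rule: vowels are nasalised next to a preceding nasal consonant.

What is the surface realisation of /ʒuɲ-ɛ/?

[ʒuɲɛ̃]

The vowel /ɛ/ is adjacent to the preceding nasal /ɲ/, so it acquires [+nasal] and surfaces as [ɛ̃].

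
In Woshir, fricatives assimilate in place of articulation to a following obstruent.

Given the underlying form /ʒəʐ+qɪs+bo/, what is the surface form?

[ʒəʁqɪɸbo]

/ʐ/ is a voiced retroflex fricative. The following trigger /q/ is uvular, so /ʐ/ must become uvular as well.
The voiced uvular fricative is [ʁ], so /ʐ/ → [ʁ].
The same rule applies at the second boundary: /s/ → [ɸ] next to /b/.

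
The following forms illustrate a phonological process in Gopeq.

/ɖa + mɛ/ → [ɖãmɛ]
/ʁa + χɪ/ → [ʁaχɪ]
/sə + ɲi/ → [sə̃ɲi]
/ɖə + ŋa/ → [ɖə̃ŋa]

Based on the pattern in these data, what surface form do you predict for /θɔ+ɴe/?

The data show regressive nasality assimilation (vowel nasalisation): /a/ → [ã] before /m/; /ə/ → [ə̃] before /ɲ/; /ə/ → [ə̃] before /ŋ/ — a vowel is nasalised by an immediately following nasal consonant.
No change occurs in [ʁaχɪ] because the vowel at the boundary is adjacent to an oral consonant, not a nasal (/a/ next to /χ/).
The vowel /ɔ/ is adjacent to the following nasal /ɴ/, so it acquires [+nasal] and surfaces as [ɔ̃].

[θɔ̃ɴe]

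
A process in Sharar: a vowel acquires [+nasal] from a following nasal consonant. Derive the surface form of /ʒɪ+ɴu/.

/ɪ/ sits next to the nasal /ɴ/ and is therefore nasalised to [ɪ̃].

[ʒɪ̃ɴu]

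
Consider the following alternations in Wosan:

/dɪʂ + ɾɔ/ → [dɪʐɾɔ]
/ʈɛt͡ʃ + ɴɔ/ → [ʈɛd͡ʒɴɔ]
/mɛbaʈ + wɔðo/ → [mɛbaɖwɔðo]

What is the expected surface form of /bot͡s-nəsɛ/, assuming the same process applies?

[bod͡znəsɛ]

The data show regressive voicing assimilation: /ʂ/ → [ʐ] before /ɾ/; /t͡ʃ/ → [d͡ʒ] before /ɴ/; /ʈ/ → [ɖ] before /w/. In each pair only voicing changes, matching the following consonant, while place and manner stay constant.
/t͡s/ is a voiceless alveolar affricate. The following trigger /n/ is voiced, so /t͡s/ must become voiced as well.
Changing only its voicing to voiced gives [d͡z] — the voiced alveolar affricate.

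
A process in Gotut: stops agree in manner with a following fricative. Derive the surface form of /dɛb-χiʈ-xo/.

[dɛβχiʂxo]

The rule targets /b/ (voiced bilabial stop), which sits before the trigger /χ/ (fricative).
A voiced bilabial fricative is [β], so the surface segment is [β].
The same rule applies at the second boundary: /ʈ/ → [ʂ] next to /x/.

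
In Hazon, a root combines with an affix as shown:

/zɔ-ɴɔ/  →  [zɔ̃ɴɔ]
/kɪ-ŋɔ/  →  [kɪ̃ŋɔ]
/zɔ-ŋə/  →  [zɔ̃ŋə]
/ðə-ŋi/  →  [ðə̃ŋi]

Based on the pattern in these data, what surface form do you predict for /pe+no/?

The data show regressive nasality assimilation (vowel nasalisation): /ɔ/ → [ɔ̃] before /ɴ/; /ɪ/ → [ɪ̃] before /ŋ/; /ɔ/ → [ɔ̃] before /ŋ/; /ə/ → [ə̃] before /ŋ/ — a vowel is nasalised by an immediately following nasal consonant.
The vowel /e/ is adjacent to the following nasal /n/, so it acquires [+nasal] and surfaces as [ẽ].

[pẽno]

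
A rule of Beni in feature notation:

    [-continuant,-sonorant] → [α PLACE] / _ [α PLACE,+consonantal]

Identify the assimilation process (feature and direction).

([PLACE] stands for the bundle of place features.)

regressive place assimilation

The rule copies the place features (abbreviated [PLACE]) from the environment onto the target, so the assimilating feature is place.
Since the environment is written after the underscore, the trigger follows the target; the direction is regressive.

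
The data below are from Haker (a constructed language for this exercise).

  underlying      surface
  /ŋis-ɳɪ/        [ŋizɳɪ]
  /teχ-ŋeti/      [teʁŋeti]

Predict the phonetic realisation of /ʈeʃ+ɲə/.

[ʈeʒɲə]

The data show regressive voicing assimilation: /s/ → [z] before /ɳ/; /χ/ → [ʁ] before /ŋ/. In each pair only voicing changes, matching the following consonant, while place and manner stay constant.
/ʃ/ is a voiceless postalveolar fricative. The following trigger /ɲ/ is voiced, so /ʃ/ must become voiced as well.
The voiced postalveolar fricative is [ʒ], so /ʃ/ → [ʒ].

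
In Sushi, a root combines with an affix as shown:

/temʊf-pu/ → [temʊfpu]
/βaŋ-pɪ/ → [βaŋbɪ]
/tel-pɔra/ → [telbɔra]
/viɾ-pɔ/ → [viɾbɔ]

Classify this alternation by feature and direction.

The segment that alternates is /p/, which surfaces as [b] when adjacent to /ŋ/.
The change voiceless → voiced matches the voicing of the preceding /ŋ/, identifying this as voicing assimilation.
Place and manner are unchanged, so the assimilation is partial, not total.
Checking the remaining alternations: /p/ → [b] after /l/ (voiceless → voiced, matching voiced); /p/ → [b] after /ɾ/ (voiceless → voiced, matching voiced) — only voicing changes, and always toward the preceding segment.
Nothing changes in [temʊfpu]: there the adjacent consonants already agree in voicing (/p/ and /f/ are both voiceless), so this form is consistent with the same rule.
The trigger is the preceding segment, so the direction is progressive (perseverative).

progressive voicing assimilation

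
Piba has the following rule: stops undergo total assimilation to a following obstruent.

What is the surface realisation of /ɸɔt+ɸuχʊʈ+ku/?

/t/ is the segment targeted by the rule; it sits immediately before /ɸ/, so it assimilates completely and surfaces as [ɸ].
The same rule applies at the second boundary: /ʈ/ → [k] next to /k/.

[ɸɔɸɸuχʊkku]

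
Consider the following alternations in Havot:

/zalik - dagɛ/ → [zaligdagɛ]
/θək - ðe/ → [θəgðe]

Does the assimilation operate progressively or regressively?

regressive

The segment that alternates is /k/, which surfaces as [g] when adjacent to /d/.
/k/ is voiceless while /d/ is voiced; the output [g] is voiced, matching the trigger — so the feature that spreads is voicing.
The same holds elsewhere in the data: /k/ → [g] before /ð/ (voiceless → voiced, matching voiced) — only voicing changes, and always toward the following segment.
Since the segment that changes precedes the conditioning segment, the assimilation is regressive.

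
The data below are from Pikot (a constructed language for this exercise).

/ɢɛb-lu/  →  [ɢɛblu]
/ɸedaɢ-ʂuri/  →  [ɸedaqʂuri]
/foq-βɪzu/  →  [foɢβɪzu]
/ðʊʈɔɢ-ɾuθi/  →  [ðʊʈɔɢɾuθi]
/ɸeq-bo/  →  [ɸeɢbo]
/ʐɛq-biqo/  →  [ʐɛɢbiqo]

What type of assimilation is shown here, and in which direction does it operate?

Comparing underlying and surface forms, /ɢ/ → [q] is the alternation; the neighbouring /ʂ/ is constant.
/ɢ/ is voiced while /ʂ/ is voiceless; the output [q] is voiceless, matching the trigger — so the feature that spreads is voicing.
Place and manner are unchanged, so the assimilation is partial, not total.
Checking the remaining alternations: /q/ → [ɢ] before /β/ (voiceless → voiced, matching voiced); /q/ → [ɢ] before /b/ (voiceless → voiced, matching voiced) — only voicing changes, and always toward the following segment.
No alternation appears in [ɢɛblu], [ðʊʈɔɢɾuθi]: there the adjacent consonants already agree in voicing (/b/ and /l/ are both voiced; /ɢ/ and /ɾ/ are both voiced), so these forms are consistent with the same rule.
Since the segment that changes precedes the conditioning segment, the assimilation is regressive.

regressive voicing assimilation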